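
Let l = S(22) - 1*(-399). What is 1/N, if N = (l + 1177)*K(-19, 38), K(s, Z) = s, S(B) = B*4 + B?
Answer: -1/32034 ≈ -3.1217e-5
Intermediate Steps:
S(B) = 5*B (S(B) = 4*B + B = 5*B)
l = 509 (l = 5*22 - 1*(-399) = 110 + 399 = 509)
N = -32034 (N = (509 + 1177)*(-19) = 1686*(-19) = -32034)
1/N = 1/(-32034) = -1/32034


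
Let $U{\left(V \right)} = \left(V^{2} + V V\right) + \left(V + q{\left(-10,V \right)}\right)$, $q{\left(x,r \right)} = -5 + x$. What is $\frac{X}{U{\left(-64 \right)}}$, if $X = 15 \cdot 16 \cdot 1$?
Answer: $\frac{240}{8113} \approx 0.029582$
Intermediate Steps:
$X = 240$ ($X = 240 \cdot 1 = 240$)
$U{\left(V \right)} = -15 + V + 2 V^{2}$ ($U{\left(V \right)} = \left(V^{2} + V V\right) + \left(V - 15\right) = \left(V^{2} + V^{2}\right) + \left(V - 15\right) = 2 V^{2} + \left(-15 + V\right) = -15 + V + 2 V^{2}$)
$\frac{X}{U{\left(-64 \right)}} = \frac{240}{-15 - 64 + 2 \left(-64\right)^{2}} = \frac{240}{-15 - 64 + 2 \cdot 4096} = \frac{240}{-15 - 64 + 8192} = \frac{240}{8113}$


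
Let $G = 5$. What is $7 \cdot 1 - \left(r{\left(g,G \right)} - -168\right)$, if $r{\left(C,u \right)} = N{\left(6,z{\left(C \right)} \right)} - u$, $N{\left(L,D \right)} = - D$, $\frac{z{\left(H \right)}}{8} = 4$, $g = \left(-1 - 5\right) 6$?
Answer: $-124$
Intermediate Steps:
$g = -36$ ($g = \left(-6\right) 6 = -36$)
$z{\left(H \right)} = 32$ ($z{\left(H \right)} = 8 \cdot 4 = 32$)
$r{\left(C,u \right)} = -32 - u$ ($r{\left(C,u \right)} = \left(-1\right) 32 - u = -32 - u$)
$7 \cdot 1 - \left(r{\left(g,G \right)} - -168\right) = 7 \cdot 1 - \left(\left(-32 - 5\right) - -168\right) = 7 - \left(\left(-32 - 5\right) + 168\right) = 7 - \left(-37 + 168\right) = 7 - 131 = -124$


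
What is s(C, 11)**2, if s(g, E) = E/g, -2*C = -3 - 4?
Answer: 484/49 ≈ 9.8775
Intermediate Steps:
C = 7/2 (C = -(-3 - 4)/2 = -1/2*(-7) = 7/2 ≈ 3.5000)
s(C, 11)**2 = (11/(7/2))**2 = (11*(2/7))**2 = (22/7)**2 = 484/49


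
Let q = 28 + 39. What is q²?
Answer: 4489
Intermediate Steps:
q = 67
q² = 67² = 4489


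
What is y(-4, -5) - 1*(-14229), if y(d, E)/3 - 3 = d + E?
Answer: 14211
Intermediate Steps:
y(d, E) = 9 + 3*E + 3*d (y(d, E) = 9 + 3*(d + E) = 9 + 3*(E + d) = 9 + (3*E + 3*d) = 9 + 3*E + 3*d)
y(-4, -5) - 1*(-14229) = (9 + 3*(-5) + 3*(-4)) - 1*(-14229) = (9 - 15 - 12) + 14229 = -18 + 14229 = 14211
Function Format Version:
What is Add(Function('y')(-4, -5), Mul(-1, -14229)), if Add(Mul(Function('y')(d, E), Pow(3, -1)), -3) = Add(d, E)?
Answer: 14211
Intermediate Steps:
Function('y')(d, E) = Add(9, Mul(3, E), Mul(3, d)) (Function('y')(d, E) = Add(9, Mul(3, Add(d, E))) = Add(9, Mul(3, Add(E, d))) = Add(9, Add(Mul(3, E), Mul(3, d))) = Add(9, Mul(3, E), Mul(3, d)))
Add(Function('y')(-4, -5), Mul(-1, -14229)) = Add(Add(9, Mul(3, -5), Mul(3, -4)), Mul(-1, -14229)) = Add(Add(9, -15, -12), 14229) = Add(-18, 14229) = 14211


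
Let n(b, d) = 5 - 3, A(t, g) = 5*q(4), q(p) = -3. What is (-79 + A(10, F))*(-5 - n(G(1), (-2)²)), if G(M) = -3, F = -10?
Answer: 658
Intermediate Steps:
A(t, g) = -15 (A(t, g) = 5*(-3) = -15)
n(b, d) = 2
(-79 + A(10, F))*(-5 - n(G(1), (-2)²)) = (-79 - 15)*(-5 - 1*2) = -94*(-5 - 2) = -94*(-7) = 658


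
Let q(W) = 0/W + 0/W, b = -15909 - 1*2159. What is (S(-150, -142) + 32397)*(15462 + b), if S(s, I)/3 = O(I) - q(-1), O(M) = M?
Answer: -83316426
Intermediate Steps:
b = -18068 (b = -15909 - 2159 = -18068)
q(W) = 0 (q(W) = 0 + 0 = 0)
S(s, I) = 3*I (S(s, I) = 3*(I - 1*0) = 3*(I + 0) = 3*I)
(S(-150, -142) + 32397)*(15462 + b) = (3*(-142) + 32397)*(15462 - 18068) = (-426 + 32397)*(-2606) = 31971*(-2606) = -83316426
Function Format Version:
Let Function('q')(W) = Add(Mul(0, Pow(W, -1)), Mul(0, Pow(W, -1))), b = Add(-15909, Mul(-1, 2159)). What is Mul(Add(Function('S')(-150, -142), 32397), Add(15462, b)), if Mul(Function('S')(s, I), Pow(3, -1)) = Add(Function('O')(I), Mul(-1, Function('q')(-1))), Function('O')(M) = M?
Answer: -83316426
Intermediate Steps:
b = -18068 (b = Add(-15909, -2159) = -18068)
Function('q')(W) = 0 (Function('q')(W) = Add(0, 0) = 0)
Function('S')(s, I) = Mul(3, I) (Function('S')(s, I) = Mul(3, Add(I, Mul(-1, 0))) = Mul(3, Add(I, 0)) = Mul(3, I))
Mul(Add(Function('S')(-150, -142), 32397), Add(15462, b)) = Mul(Add(Mul(3, -142), 32397), Add(15462, -18068)) = Mul(Add(-426, 32397), -2606) = Mul(31971, -2606) = -83316426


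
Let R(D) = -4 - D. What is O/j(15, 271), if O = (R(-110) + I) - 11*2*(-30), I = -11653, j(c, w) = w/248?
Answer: -2699976/271 ≈ -9963.0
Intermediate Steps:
j(c, w) = w/248 (j(c, w) = w*(1/248) = w/248)
O = -10887 (O = ((-4 - 1*(-110)) - 11653) - 11*2*(-30) = ((-4 + 110) - 11653) - 22*(-30) = (106 - 11653) + 660 = -11547 + 660 = -10887)
O/j(15, 271) = -10887/((1/248)*271) = -10887/271/248 = -10887*248/271 = -2699976/271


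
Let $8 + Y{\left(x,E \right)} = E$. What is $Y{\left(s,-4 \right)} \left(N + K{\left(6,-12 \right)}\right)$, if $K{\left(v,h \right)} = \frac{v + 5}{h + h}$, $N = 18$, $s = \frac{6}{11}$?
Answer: $- \frac{421}{2} \approx -210.5$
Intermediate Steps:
$s = \frac{6}{11}$ ($s = 6 \cdot \frac{1}{11} = \frac{6}{11} \approx 0.54545$)
$Y{\left(x,E \right)} = -8 + E$
$K{\left(v,h \right)} = \frac{5 + v}{2 h}$
$Y{\left(s,-4 \right)} \left(N + K{\left(6,-12 \right)}\right) = \left(-8 - 4\right) \left(18 + \frac{5 + 6}{2 \left(-12\right)}\right) = - 12 \left(18 + \frac{1}{2} \left(- \frac{1}{12}\right) 11\right) = - 12 \left(18 - \frac{11}{24}\right) = \left(-12\right) \frac{421}{24} = - \frac{421}{2}$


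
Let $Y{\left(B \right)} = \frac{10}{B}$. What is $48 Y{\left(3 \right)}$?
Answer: $160$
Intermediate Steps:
$48 Y{\left(3 \right)} = 48 \cdot \frac{10}{3} = 160$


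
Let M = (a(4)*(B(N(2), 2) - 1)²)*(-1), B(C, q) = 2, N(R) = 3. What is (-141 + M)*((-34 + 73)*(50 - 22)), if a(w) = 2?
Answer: -156156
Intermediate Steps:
M = -2 (M = (2*(2 - 1)²)*(-1) = (2*1²)*(-1) = (2*1)*(-1) = 2*(-1) = -2)
(-141 + M)*((-34 + 73)*(50 - 22)) = (-141 - 2)*((-34 + 73)*(50 - 22)) = -5577*28 = -143*1092 = -156156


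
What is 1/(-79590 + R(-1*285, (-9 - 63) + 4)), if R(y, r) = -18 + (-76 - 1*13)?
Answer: -1/79697 ≈ -1.2548e-5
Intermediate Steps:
R(y, r) = -107 (R(y, r) = -18 + (-76 - 13) = -18 - 89 = -107)
1/(-79590 + R(-1*285, (-9 - 63) + 4)) = 1/(-79590 - 107) = 1/(-79697) = -1/79697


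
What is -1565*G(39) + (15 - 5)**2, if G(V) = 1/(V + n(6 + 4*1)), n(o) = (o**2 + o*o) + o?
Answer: 23335/249 ≈ 93.715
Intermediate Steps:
n(o) = o + 2*o**2 (n(o) = (o**2 + o**2) + o = 2*o**2 + o = o + 2*o**2)
G(V) = 1/(210 + V) (G(V) = 1/(V + (6 + 4*1)*(1 + 2*(6 + 4*1))) = 1/(V + (6 + 4)*(1 + 2*(6 + 4))) = 1/(V + 10*(1 + 2*10)) = 1/(V + 10*(1 + 20)) = 1/(V + 10*21) = 1/(V + 210) = 1/(210 + V))
-1565*G(39) + (15 - 5)**2 = -1565/(210 + 39) + (15 - 5)**2 = -1565/249 + 10**2 = -1565*1/249 + 100 = -1565/249 + 100 = 23335/249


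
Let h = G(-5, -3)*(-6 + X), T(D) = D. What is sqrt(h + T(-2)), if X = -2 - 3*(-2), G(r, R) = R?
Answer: 2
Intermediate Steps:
X = 4 (X = -2 + 6 = 4)
h = 6 (h = -3*(-6 + 4) = -3*(-2) = 6)
sqrt(h + T(-2)) = sqrt(6 - 2) = sqrt(4) = 2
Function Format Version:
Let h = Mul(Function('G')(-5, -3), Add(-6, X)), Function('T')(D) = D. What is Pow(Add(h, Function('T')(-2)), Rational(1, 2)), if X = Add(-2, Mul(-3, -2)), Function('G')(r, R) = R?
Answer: 2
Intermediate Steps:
X = 4 (X = Add(-2, 6) = 4)
h = 6 (h = Mul(-3, Add(-6, 4)) = Mul(-3, -2) = 6)
Pow(Add(h, Function('T')(-2)), Rational(1, 2)) = Pow(Add(6, -2), Rational(1, 2)) = Pow(4, Rational(1, 2)) = 2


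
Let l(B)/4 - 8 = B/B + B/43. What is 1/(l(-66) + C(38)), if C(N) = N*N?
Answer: 43/63376 ≈ 0.00067849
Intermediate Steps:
C(N) = N**2
l(B) = 36 + 4*B/43 (l(B) = 32 + 4*(B/B + B/43) = 32 + 4*(1 + B*(1/43)) = 32 + 4*(1 + B/43) = 32 + (4 + 4*B/43) = 36 + 4*B/43)
1/(l(-66) + C(38)) = 1/((36 + (4/43)*(-66)) + 38**2) = 1/((36 - 264/43) + 1444) = 1/(1284/43 + 1444) = 1/(63376/43) = 43/63376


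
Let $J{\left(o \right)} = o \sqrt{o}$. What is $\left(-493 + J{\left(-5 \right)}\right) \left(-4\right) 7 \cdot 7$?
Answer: $96628 + 980 i \sqrt{5} \approx 96628.0 + 2191.3 i$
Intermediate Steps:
$J{\left(o \right)} = o^{\frac{3}{2}}$
$\left(-493 + J{\left(-5 \right)}\right) \left(-4\right) 7 \cdot 7 = \left(-493 + \left(-5\right)^{\frac{3}{2}}\right) \left(-4\right) 7 \cdot 7 = \left(-493 - 5 i \sqrt{5}\right) \left(\left(-28\right) 7\right) = \left(-493 - 5 i \sqrt{5}\right) \left(-196\right) = 96628 + 980 i \sqrt{5}$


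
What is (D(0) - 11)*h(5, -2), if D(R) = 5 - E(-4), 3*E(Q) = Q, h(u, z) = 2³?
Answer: -112/3 ≈ -37.333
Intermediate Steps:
h(u, z) = 8
E(Q) = Q/3
D(R) = 19/3 (D(R) = 5 - (-4)/3 = 5 - 1*(-4/3) = 5 + 4/3 = 19/3)
(D(0) - 11)*h(5, -2) = (19/3 - 11)*8 = -14/3*8 = -112/3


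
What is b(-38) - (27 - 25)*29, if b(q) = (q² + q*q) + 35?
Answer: 2865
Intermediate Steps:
b(q) = 35 + 2*q² (b(q) = (q² + q²) + 35 = 2*q² + 35 = 35 + 2*q²)
b(-38) - (27 - 25)*29 = (35 + 2*(-38)²) - (27 - 25)*29 = (35 + 2*1444) - 2*29 = (35 + 2888) - 1*58 = 2923 - 58 = 2865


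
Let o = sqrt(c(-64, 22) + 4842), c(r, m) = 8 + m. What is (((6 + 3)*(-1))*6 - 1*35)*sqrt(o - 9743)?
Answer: -89*I*sqrt(9743 - 2*sqrt(1218)) ≈ -8753.4*I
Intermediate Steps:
o = 2*sqrt(1218) (o = sqrt((8 + 22) + 4842) = sqrt(30 + 4842) = sqrt(4872) = 2*sqrt(1218) ≈ 69.800)
(((6 + 3)*(-1))*6 - 1*35)*sqrt(o - 9743) = (((6 + 3)*(-1))*6 - 1*35)*sqrt(2*sqrt(1218) - 9743) = ((9*(-1))*6 - 35)*sqrt(-9743 + 2*sqrt(1218)) = (-9*6 - 35)*sqrt(-9743 + 2*sqrt(1218)) = (-54 - 35)*sqrt(-9743 + 2*sqrt(1218)) = -89*sqrt(-9743 + 2*sqrt(1218))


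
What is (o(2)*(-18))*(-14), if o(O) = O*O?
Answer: 1008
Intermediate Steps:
o(O) = O**2
(o(2)*(-18))*(-14) = (2**2*(-18))*(-14) = (4*(-18))*(-14) = -72*(-14) = 1008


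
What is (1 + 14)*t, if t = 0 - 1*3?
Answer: -45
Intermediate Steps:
t = -3 (t = 0 - 3 = -3)
(1 + 14)*t = (1 + 14)*(-3) = 15*(-3) = -45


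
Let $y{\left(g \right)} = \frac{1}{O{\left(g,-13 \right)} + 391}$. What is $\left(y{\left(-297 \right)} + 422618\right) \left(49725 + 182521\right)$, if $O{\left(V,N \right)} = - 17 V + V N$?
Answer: $\frac{912905613832674}{9301} \approx 9.8151 \cdot 10^{10}$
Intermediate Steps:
$O{\left(V,N \right)} = - 17 V + N V$
$y{\left(g \right)} = \frac{1}{391 - 30 g}$ ($y{\left(g \right)} = \frac{1}{g \left(-17 - 13\right) + 391} = \frac{1}{g \left(-30\right) + 391} = \frac{1}{- 30 g + 391} = \frac{1}{391 - 30 g}$)
$\left(y{\left(-297 \right)} + 422618\right) \left(49725 + 182521\right) = \left(- \frac{1}{-391 + 30 \left(-297\right)} + 422618\right) \left(49725 + 182521\right) = \left(- \frac{1}{-391 - 8910} + 422618\right) 232246 = \left(- \frac{1}{-9301} + 422618\right) 232246 = \left(\left(-1\right) \left(- \frac{1}{9301}\right) + 422618\right) 232246 = \left(\frac{1}{9301} + 422618\right) 232246 = \frac{3930770019}{9301} \cdot 232246 = \frac{912905613832674}{9301}$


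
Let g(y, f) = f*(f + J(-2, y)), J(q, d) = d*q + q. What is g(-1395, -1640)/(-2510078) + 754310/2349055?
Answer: 631598976578/589631127629 ≈ 1.0712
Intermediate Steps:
J(q, d) = q + d*q
g(y, f) = f*(-2 + f - 2*y) (g(y, f) = f*(f - 2*(1 + y)) = f*(f + (-2 - 2*y)) = f*(-2 + f - 2*y))
g(-1395, -1640)/(-2510078) + 754310/2349055 = -1640*(-2 - 1640 - 2*(-1395))/(-2510078) + 754310/2349055 = -1640*(-2 - 1640 + 2790)*(-1/2510078) + 754310*(1/2349055) = -1640*1148*(-1/2510078) + 150862/469811 = -1882720*(-1/2510078) + 150862/469811 = 941360/1255039 + 150862/469811 = 631598976578/589631127629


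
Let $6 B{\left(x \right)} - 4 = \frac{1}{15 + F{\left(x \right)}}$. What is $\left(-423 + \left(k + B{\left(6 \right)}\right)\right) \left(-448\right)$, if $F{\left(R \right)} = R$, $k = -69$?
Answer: $\frac{1981024}{9} \approx 2.2011 \cdot 10^{5}$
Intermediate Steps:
$B{\left(x \right)} = \frac{2}{3} + \frac{1}{6 \left(15 + x\right)}$
$\left(-423 + \left(k + B{\left(6 \right)}\right)\right) \left(-448\right) = \left(-423 - \left(69 - \frac{61 + 4 \cdot 6}{6 \left(15 + 6\right)}\right)\right) \left(-448\right) = \left(-423 - \left(69 - \frac{61 + 24}{6 \cdot 21}\right)\right) \left(-448\right) = \left(-423 - \left(69 - \frac{85}{126}\right)\right) \left(-448\right) = \left(-423 + \left(-69 + \frac{85}{126}\right)\right) \left(-448\right) = \left(-423 - \frac{8609}{126}\right) \left(-448\right) = \left(- \frac{61907}{126}\right) \left(-448\right) = \frac{1981024}{9}$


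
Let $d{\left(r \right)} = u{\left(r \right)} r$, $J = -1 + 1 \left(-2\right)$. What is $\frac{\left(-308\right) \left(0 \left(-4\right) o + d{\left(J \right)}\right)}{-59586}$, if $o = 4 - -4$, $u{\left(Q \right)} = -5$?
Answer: $\frac{770}{9931} \approx 0.077535$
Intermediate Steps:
$o = 8$ ($o = 4 + 4 = 8$)
$J = -3$ ($J = -1 - 2 = -3$)
$d{\left(r \right)} = - 5 r$
$\frac{\left(-308\right) \left(0 \left(-4\right) o + d{\left(J \right)}\right)}{-59586} = \frac{\left(-308\right) \left(0 \left(-4\right) 8 - -15\right)}{-59586} = - 308 \left(0 \cdot 8 + 15\right) \left(- \frac{1}{59586}\right) = - 308 \left(0 + 15\right) \left(- \frac{1}{59586}\right) = \left(-308\right) 15 \left(- \frac{1}{59586}\right) = \left(-4620\right) \left(- \frac{1}{59586}\right) = \frac{770}{9931}$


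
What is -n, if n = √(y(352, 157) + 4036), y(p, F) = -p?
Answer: -2*√921 ≈ -60.696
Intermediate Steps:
n = 2*√921 (n = √(-1*352 + 4036) = √(-352 + 4036) = √3684 = 2*√921 ≈ 60.696)
-n = -2*√921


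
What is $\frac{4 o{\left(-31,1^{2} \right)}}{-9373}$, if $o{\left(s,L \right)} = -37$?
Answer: $\frac{148}{9373} \approx 0.01579$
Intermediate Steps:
$\frac{4 o{\left(-31,1^{2} \right)}}{-9373} = \frac{4 \left(-37\right)}{-9373} = \left(-148\right) \left(- \frac{1}{9373}\right) = \frac{148}{9373}$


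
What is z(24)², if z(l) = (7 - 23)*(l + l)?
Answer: 589824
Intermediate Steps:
z(l) = -32*l
z(24)² = (-32*24)² = (-768)² = 589824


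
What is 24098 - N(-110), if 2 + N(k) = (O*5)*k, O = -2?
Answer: 23000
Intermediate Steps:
N(k) = -2 - 10*k (N(k) = -2 + (-2*5)*k = -2 - 10*k)
24098 - N(-110) = 24098 - (-2 - 10*(-110)) = 24098 - (-2 + 1100) = 24098 - 1*1098 = 24098 - 1098 = 23000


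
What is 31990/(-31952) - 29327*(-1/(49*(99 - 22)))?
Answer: 408179017/60277448 ≈ 6.7717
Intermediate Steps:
31990/(-31952) - 29327*(-1/(49*(99 - 22))) = 31990*(-1/31952) - 29327/(77*(-49)) = -15995/15976 - 29327/(-3773) = -15995/15976 - 29327*(-1/3773) = -15995/15976 + 29327/3773 = 408179017/60277448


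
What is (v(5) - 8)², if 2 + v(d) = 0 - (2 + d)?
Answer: 289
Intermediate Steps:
v(d) = -4 - d (v(d) = -2 + (0 - (2 + d)) = -2 + (0 + (-2 - d)) = -2 + (-2 - d) = -4 - d)
(v(5) - 8)² = ((-4 - 1*5) - 8)² = ((-4 - 5) - 8)² = (-9 - 8)² = (-17)² = 289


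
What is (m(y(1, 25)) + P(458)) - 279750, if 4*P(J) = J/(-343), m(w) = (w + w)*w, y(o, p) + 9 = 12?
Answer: -191896381/686 ≈ -2.7973e+5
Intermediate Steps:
y(o, p) = 3 (y(o, p) = -9 + 12 = 3)
m(w) = 2*w**2 (m(w) = (2*w)*w = 2*w**2)
P(J) = -J/1372 (P(J) = (J/(-343))/4 = (J*(-1/343))/4 = (-J/343)/4 = -J/1372)
(m(y(1, 25)) + P(458)) - 279750 = (2*3**2 - 1/1372*458) - 279750 = (2*9 - 229/686) - 279750 = (18 - 229/686) - 279750 = 12119/686 - 279750 = -191896381/686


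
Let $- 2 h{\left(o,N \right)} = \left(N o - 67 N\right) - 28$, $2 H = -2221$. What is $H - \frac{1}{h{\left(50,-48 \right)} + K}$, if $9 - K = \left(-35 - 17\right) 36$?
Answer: $- \frac{3302629}{2974} \approx -1110.5$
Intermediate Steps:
$K = 1881$ ($K = 9 - \left(-35 - 17\right) 36 = 9 - \left(-52\right) 36 = 9 - -1872 = 9 + 1872 = 1881$)
$H = - \frac{2221}{2}$ ($H = \frac{1}{2} \left(-2221\right) = - \frac{2221}{2} \approx -1110.5$)
$h{\left(o,N \right)} = 14 + \frac{67 N}{2} - \frac{N o}{2}$ ($h{\left(o,N \right)} = - \frac{\left(N o - 67 N\right) - 28}{2} = - \frac{\left(- 67 N + N o\right) - 28}{2} = - \frac{-28 - 67 N + N o}{2} = 14 + \frac{67 N}{2} - \frac{N o}{2}$)
$H - \frac{1}{h{\left(50,-48 \right)} + K} = - \frac{2221}{2} - \frac{1}{\left(14 + \frac{67}{2} \left(-48\right) - \left(-24\right) 50\right) + 1881} = - \frac{2221}{2} - \frac{1}{\left(14 - 1608 + 1200\right) + 1881} = - \frac{2221}{2} - \frac{1}{-394 + 1881} = - \frac{2221}{2} - \frac{1}{1487} = - \frac{3302629}{2974}$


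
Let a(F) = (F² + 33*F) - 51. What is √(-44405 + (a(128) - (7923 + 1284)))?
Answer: I*√33055 ≈ 181.81*I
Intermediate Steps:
a(F) = -51 + F² + 33*F
√(-44405 + (a(128) - (7923 + 1284))) = √(-44405 + ((-51 + 128² + 33*128) - (7923 + 1284))) = √(-44405 + ((-51 + 16384 + 4224) - 1*9207)) = √(-44405 + (20557 - 9207)) = √(-44405 + 11350) = √(-33055) = I*√33055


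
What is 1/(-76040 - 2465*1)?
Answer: -1/78505 ≈ -1.2738e-5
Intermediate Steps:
1/(-76040 - 2465*1) = 1/(-76040 - 2465) = 1/(-78505) = -1/78505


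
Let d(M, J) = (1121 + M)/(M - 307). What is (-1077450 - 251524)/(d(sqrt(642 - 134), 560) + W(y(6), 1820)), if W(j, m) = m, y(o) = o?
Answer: -75425460873970/103084800111 - 1265183248*sqrt(127)/103084800111 ≈ -731.82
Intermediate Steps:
d(M, J) = (1121 + M)/(-307 + M)
(-1077450 - 251524)/(d(sqrt(642 - 134), 560) + W(y(6), 1820)) = (-1077450 - 251524)/((1121 + sqrt(642 - 134))/(-307 + sqrt(642 - 134)) + 1820) = -1328974/((1121 + sqrt(508))/(-307 + sqrt(508)) + 1820) = -1328974/((1121 + 2*sqrt(127))/(-307 + 2*sqrt(127)) + 1820) = -1328974/(1820 + (1121 + 2*sqrt(127))/(-307 + 2*sqrt(127)))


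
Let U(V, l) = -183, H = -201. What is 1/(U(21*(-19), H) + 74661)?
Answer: 1/74478 ≈ 1.3427e-5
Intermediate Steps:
1/(U(21*(-19), H) + 74661) = 1/(-183 + 74661) = 1/74478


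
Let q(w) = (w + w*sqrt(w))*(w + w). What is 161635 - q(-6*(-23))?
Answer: 123547 - 38088*sqrt(138) ≈ -3.2389e+5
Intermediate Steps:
q(w) = 2*w*(w + w**(3/2)) (q(w) = (w + w**(3/2))*(2*w) = 2*w*(w + w**(3/2)))
161635 - q(-6*(-23)) = 161635 - (2*(-6*(-23))**2 + 2*(-6*(-23))**(5/2)) = 161635 - (2*138**2 + 2*138**(5/2)) = 161635 - (2*19044 + 2*(19044*sqrt(138))) = 161635 - (38088 + 38088*sqrt(138)) = 161635 + (-38088 - 38088*sqrt(138)) = 123547 - 38088*sqrt(138)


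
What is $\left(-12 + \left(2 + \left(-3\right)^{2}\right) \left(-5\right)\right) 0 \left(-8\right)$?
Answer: $0$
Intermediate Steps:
$\left(-12 + \left(2 + \left(-3\right)^{2}\right) \left(-5\right)\right) 0 \left(-8\right) = \left(-12 + \left(2 + 9\right) \left(-5\right)\right) 0 = \left(-12 + 11 \left(-5\right)\right) 0 = \left(-12 - 55\right) 0 = \left(-67\right) 0 = 0$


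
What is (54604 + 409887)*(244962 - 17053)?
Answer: 105861679319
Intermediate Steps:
(54604 + 409887)*(244962 - 17053) = 464491*227909 = 105861679319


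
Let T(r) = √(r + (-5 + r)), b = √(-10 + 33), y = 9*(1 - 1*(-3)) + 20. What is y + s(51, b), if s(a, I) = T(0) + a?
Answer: 107 + I*√5 ≈ 107.0 + 2.2361*I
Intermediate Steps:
y = 56 (y = 9*(1 + 3) + 20 = 9*4 + 20 = 36 + 20 = 56)
b = √23 ≈ 4.7958
T(r) = √(-5 + 2*r)
s(a, I) = a + I*√5 (s(a, I) = √(-5 + 2*0) + a = √(-5 + 0) + a = √(-5) + a = I*√5 + a = a + I*√5)
y + s(51, b) = 56 + (51 + I*√5) = 107 + I*√5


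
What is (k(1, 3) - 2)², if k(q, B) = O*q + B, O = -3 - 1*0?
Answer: 4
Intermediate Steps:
O = -3 (O = -3 + 0 = -3)
k(q, B) = B - 3*q (k(q, B) = -3*q + B = B - 3*q)
(k(1, 3) - 2)² = ((3 - 3*1) - 2)² = ((3 - 3) - 2)² = (0 - 2)² = (-2)² = 4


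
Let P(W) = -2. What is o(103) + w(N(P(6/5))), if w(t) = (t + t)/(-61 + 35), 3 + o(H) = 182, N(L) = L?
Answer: 2329/13 ≈ 179.15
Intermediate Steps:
o(H) = 179 (o(H) = -3 + 182 = 179)
w(t) = -t/13 (w(t) = (2*t)/(-26) = (2*t)*(-1/26) = -t/13)
o(103) + w(N(P(6/5))) = 179 - 1/13*(-2) = 179 + 2/13 = 2329/13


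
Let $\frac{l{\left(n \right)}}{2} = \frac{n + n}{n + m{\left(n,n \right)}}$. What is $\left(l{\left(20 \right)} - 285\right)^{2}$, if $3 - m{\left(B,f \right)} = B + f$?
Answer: $\frac{24255625}{289} \approx 83930.0$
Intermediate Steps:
$m{\left(B,f \right)} = 3 - B - f$ ($m{\left(B,f \right)} = 3 - \left(B + f\right) = 3 - B - f$)
$l{\left(n \right)} = \frac{4 n}{3 - n}$ ($l{\left(n \right)} = 2 \frac{n + n}{n - \left(-3 + 2 n\right)} = 2 \frac{2 n}{n - \left(-3 + 2 n\right)} = 2 \frac{2 n}{3 - n} = \frac{4 n}{3 - n}$)
$\left(l{\left(20 \right)} - 285\right)^{2} = \left(4 \cdot 20 \frac{1}{3 - 20} - 285\right)^{2} = \left(4 \cdot 20 \frac{1}{-17} - 285\right)^{2} = \left(4 \cdot 20 \left(- \frac{1}{17}\right) - 285\right)^{2} = \left(- \frac{80}{17} - 285\right)^{2} = \left(- \frac{4925}{17}\right)^{2} = \frac{24255625}{289}$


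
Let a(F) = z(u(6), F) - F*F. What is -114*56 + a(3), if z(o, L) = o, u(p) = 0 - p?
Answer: -6399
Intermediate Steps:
u(p) = -p
a(F) = -6 - F² (a(F) = -1*6 - F*F = -6 - F²)
-114*56 + a(3) = -114*56 + (-6 - 1*3²) = -6384 + (-6 - 1*9) = -6384 + (-6 - 9) = -6384 - 15 = -6399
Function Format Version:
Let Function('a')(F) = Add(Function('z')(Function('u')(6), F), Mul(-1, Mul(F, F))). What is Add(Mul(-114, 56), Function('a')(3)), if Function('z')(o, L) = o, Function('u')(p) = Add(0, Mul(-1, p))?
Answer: -6399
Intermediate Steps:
Function('u')(p) = Mul(-1, p)
Function('a')(F) = Add(-6, Mul(-1, Pow(F, 2))) (Function('a')(F) = Add(Mul(-1, 6), Mul(-1, Mul(F, F))) = Add(-6, Mul(-1, Pow(F, 2))))
Add(Mul(-114, 56), Function('a')(3)) = Add(Mul(-114, 56), Add(-6, Mul(-1, Pow(3, 2)))) = Add(-6384, Add(-6, Mul(-1, 9))) = Add(-6384, Add(-6, -9)) = Add(-6384, -15) = -6399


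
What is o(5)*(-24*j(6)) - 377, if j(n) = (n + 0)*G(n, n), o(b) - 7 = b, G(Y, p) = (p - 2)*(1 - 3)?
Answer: 13447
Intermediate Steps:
G(Y, p) = 4 - 2*p (G(Y, p) = (-2 + p)*(-2) = 4 - 2*p)
o(b) = 7 + b
j(n) = n*(4 - 2*n) (j(n) = (n + 0)*(4 - 2*n) = n*(4 - 2*n))
o(5)*(-24*j(6)) - 377 = (7 + 5)*(-48*6*(2 - 1*6)) - 377 = 12*(-48*6*(2 - 6)) - 377 = 12*(-48*6*(-4)) - 377 = 12*(-24*(-48)) - 377 = 12*1152 - 377 = 13824 - 377 = 13447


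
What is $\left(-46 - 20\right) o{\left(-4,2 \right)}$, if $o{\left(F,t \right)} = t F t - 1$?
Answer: $1122$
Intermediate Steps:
$o{\left(F,t \right)} = -1 + F t^{2}$ ($o{\left(F,t \right)} = F t t - 1 = F t^{2} - 1 = -1 + F t^{2}$)
$\left(-46 - 20\right) o{\left(-4,2 \right)} = \left(-46 - 20\right) \left(-1 - 4 \cdot 2^{2}\right) = - 66 \left(-1 - 16\right) = \left(-66\right) \left(-17\right) = 1122$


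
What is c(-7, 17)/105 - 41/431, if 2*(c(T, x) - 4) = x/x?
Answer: -1577/30170 ≈ -0.052270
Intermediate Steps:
c(T, x) = 9/2 (c(T, x) = 4 + (x/x)/2 = 4 + (1/2)*1 = 4 + 1/2 = 9/2)
c(-7, 17)/105 - 41/431 = (9/2)/105 - 41/431 = (9/2)*(1/105) - 41*1/431 = 3/70 - 41/431 = -1577/30170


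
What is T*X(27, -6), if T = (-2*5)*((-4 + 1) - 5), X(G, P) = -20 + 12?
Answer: -640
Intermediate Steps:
X(G, P) = -8
T = 80 (T = -10*(-3 - 5) = -10*(-8) = 80)
T*X(27, -6) = 80*(-8) = -640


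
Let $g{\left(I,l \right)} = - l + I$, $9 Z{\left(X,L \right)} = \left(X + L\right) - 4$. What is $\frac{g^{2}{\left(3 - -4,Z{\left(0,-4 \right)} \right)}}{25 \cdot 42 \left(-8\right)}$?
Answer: $- \frac{5041}{680400} \approx -0.0074089$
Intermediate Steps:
$Z{\left(X,L \right)} = - \frac{4}{9} + \frac{L}{9} + \frac{X}{9}$ ($Z{\left(X,L \right)} = \frac{\left(X + L\right) - 4}{9} = \frac{\left(L + X\right) - 4}{9} = \frac{-4 + L + X}{9} = - \frac{4}{9} + \frac{L}{9} + \frac{X}{9}$)
$g{\left(I,l \right)} = I - l$
$\frac{g^{2}{\left(3 - -4,Z{\left(0,-4 \right)} \right)}}{25 \cdot 42 \left(-8\right)} = \frac{\left(\left(3 - -4\right) - \left(- \frac{4}{9} + \frac{1}{9} \left(-4\right) + \frac{1}{9} \cdot 0\right)\right)^{2}}{25 \cdot 42 \left(-8\right)} = \frac{\left(\left(3 + 4\right) - \left(- \frac{4}{9} - \frac{4}{9} + 0\right)\right)^{2}}{1050 \left(-8\right)} = \frac{\left(7 - - \frac{8}{9}\right)^{2}}{-8400} = \left(7 + \frac{8}{9}\right)^{2} \left(- \frac{1}{8400}\right) = \left(\frac{71}{9}\right)^{2} \left(- \frac{1}{8400}\right) = \frac{5041}{81} \left(- \frac{1}{8400}\right) = - \frac{5041}{680400}$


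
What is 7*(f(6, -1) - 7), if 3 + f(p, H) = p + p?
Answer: 14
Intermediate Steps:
f(p, H) = -3 + 2*p (f(p, H) = -3 + (p + p) = -3 + 2*p)
7*(f(6, -1) - 7) = 7*((-3 + 2*6) - 7) = 7*((-3 + 12) - 7) = 7*(9 - 7) = 7*2 = 14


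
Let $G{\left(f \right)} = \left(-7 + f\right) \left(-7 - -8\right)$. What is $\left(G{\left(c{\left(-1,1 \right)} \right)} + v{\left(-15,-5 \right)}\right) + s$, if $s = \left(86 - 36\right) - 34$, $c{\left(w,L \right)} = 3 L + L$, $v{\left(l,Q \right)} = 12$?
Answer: $25$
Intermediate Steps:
$c{\left(w,L \right)} = 4 L$
$G{\left(f \right)} = -7 + f$ ($G{\left(f \right)} = \left(-7 + f\right) \left(-7 + 8\right) = \left(-7 + f\right) 1 = -7 + f$)
$s = 16$ ($s = 50 - 34 = 16$)
$\left(G{\left(c{\left(-1,1 \right)} \right)} + v{\left(-15,-5 \right)}\right) + s = \left(\left(-7 + 4 \cdot 1\right) + 12\right) + 16 = \left(\left(-7 + 4\right) + 12\right) + 16 = \left(-3 + 12\right) + 16 = 9 + 16 = 25$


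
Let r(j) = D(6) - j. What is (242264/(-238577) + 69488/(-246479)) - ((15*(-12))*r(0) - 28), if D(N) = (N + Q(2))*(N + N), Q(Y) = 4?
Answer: 1271741387216492/58804220383 ≈ 21627.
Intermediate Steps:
D(N) = 2*N*(4 + N) (D(N) = (N + 4)*(N + N) = (4 + N)*(2*N) = 2*N*(4 + N))
r(j) = 120 - j (r(j) = 2*6*(4 + 6) - j = 2*6*10 - j = 120 - j)
(242264/(-238577) + 69488/(-246479)) - ((15*(-12))*r(0) - 28) = (242264/(-238577) + 69488/(-246479)) - ((15*(-12))*(120 - 1*0) - 28) = (242264*(-1/238577) + 69488*(-1/246479)) - (-180*(120 + 0) - 28) = (-242264/238577 - 69488/246479) - (-180*120 - 28) = -76291227032/58804220383 - (-21600 - 28) = -76291227032/58804220383 - 1*(-21628) = -76291227032/58804220383 + 21628 = 1271741387216492/58804220383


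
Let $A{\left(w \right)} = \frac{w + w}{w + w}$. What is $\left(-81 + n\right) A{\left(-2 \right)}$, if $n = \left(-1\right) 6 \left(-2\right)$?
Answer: $-69$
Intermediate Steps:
$A{\left(w \right)} = 1$ ($A{\left(w \right)} = \frac{2 w}{2 w} = 2 w \frac{1}{2 w} = 1$)
$n = 12$ ($n = \left(-6\right) \left(-2\right) = 12$)
$\left(-81 + n\right) A{\left(-2 \right)} = \left(-81 + 12\right) 1 = \left(-69\right) 1 = -69$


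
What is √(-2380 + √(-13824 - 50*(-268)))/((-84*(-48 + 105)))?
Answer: -√(-2380 + 2*I*√106)/4788 ≈ -4.4076e-5 - 0.010189*I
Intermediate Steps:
√(-2380 + √(-13824 - 50*(-268)))/((-84*(-48 + 105))) = √(-2380 + √(-13824 + 13400))/((-84*57)) = √(-2380 + √(-424))/(-4788) = √(-2380 + 2*I*√106)*(-1/4788) = -√(-2380 + 2*I*√106)/4788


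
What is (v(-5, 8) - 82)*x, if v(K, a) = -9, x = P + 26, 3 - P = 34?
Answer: 455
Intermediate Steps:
P = -31 (P = 3 - 1*34 = 3 - 34 = -31)
x = -5 (x = -31 + 26 = -5)
(v(-5, 8) - 82)*x = (-9 - 82)*(-5) = -91*(-5) = 455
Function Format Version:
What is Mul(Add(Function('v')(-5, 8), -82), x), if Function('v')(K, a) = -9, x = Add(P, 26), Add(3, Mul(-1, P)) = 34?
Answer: 455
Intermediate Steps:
P = -31 (P = Add(3, Mul(-1, 34)) = Add(3, -34) = -31)
x = -5 (x = Add(-31, 26) = -5)
Mul(Add(Function('v')(-5, 8), -82), x) = Mul(Add(-9, -82), -5) = Mul(-91, -5) = 455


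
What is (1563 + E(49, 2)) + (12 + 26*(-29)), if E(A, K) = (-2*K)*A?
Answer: 625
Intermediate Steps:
E(A, K) = -2*A*K
(1563 + E(49, 2)) + (12 + 26*(-29)) = (1563 - 2*49*2) + (12 + 26*(-29)) = (1563 - 196) + (12 - 754) = 1367 - 742 = 625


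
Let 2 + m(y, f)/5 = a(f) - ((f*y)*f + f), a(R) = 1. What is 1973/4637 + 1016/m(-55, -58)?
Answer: 1830495797/4291010245 ≈ 0.42659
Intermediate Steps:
m(y, f) = -5 - 5*f - 5*y*f² (m(y, f) = -10 + 5*(1 - ((f*y)*f + f)) = -10 + 5*(1 - (y*f² + f)) = -10 + 5*(1 - (f + y*f²)) = -10 + 5*(1 + (-f - y*f²)) = -10 + 5*(1 - f - y*f²) = -10 + (5 - 5*f - 5*y*f²) = -5 - 5*f - 5*y*f²)
1973/4637 + 1016/m(-55, -58) = 1973/4637 + 1016/(-5 - 5*(-58) - 5*(-55)*(-58)²) = 1973*(1/4637) + 1016/(-5 + 290 - 5*(-55)*3364) = 1973/4637 + 1016/(-5 + 290 + 925100) = 1973/4637 + 1016/925385 = 1830495797/4291010245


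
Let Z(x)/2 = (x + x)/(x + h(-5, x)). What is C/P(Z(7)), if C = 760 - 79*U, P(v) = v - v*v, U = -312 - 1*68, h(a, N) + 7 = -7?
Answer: -1539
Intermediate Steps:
h(a, N) = -14 (h(a, N) = -7 - 7 = -14)
Z(x) = 4*x/(-14 + x) (Z(x) = 2*((x + x)/(x - 14)) = 2*((2*x)/(-14 + x)) = 2*(2*x/(-14 + x)) = 4*x/(-14 + x))
U = -380 (U = -312 - 68 = -380)
P(v) = v - v²
C = 30780 (C = 760 - 79*(-380) = 760 + 30020 = 30780)
C/P(Z(7)) = 30780/(((4*7/(-14 + 7))*(1 - 4*7/(-14 + 7)))) = 30780/(((4*7/(-7))*(1 - 4*7/(-7)))) = 30780/(((4*7*(-⅐))*(1 - 4*7*(-1)/7))) = 30780/((-4*(1 - 1*(-4)))) = 30780/((-4*(1 + 4))) = 30780/((-4*5)) = 30780/(-20) = 30780*(-1/20) = -1539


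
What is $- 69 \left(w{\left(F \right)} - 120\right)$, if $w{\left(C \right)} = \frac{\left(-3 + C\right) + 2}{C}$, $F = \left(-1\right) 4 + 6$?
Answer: $\frac{16491}{2} \approx 8245.5$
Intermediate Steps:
$F = 2$ ($F = -4 + 6 = 2$)
$w{\left(C \right)} = \frac{-1 + C}{C}$
$- 69 \left(w{\left(F \right)} - 120\right) = - 69 \left(\frac{-1 + 2}{2} - 120\right) = - 69 \left(\frac{1}{2} \cdot 1 - 120\right) = - 69 \left(\frac{1}{2} - 120\right) = \left(-69\right) \left(- \frac{239}{2}\right) = \frac{16491}{2}$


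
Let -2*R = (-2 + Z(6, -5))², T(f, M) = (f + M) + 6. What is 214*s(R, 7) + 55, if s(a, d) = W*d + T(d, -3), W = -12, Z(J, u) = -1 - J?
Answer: -15781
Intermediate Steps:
T(f, M) = 6 + M + f (T(f, M) = (M + f) + 6 = 6 + M + f)
R = -81/2 (R = -(-2 + (-1 - 1*6))²/2 = -(-2 + (-1 - 6))²/2 = -(-2 - 7)²/2 = -½*(-9)² = -½*81 = -81/2 ≈ -40.500)
s(a, d) = 3 - 11*d (s(a, d) = -12*d + (6 - 3 + d) = -12*d + (3 + d) = 3 - 11*d)
214*s(R, 7) + 55 = 214*(3 - 11*7) + 55 = 214*(3 - 77) + 55 = 214*(-74) + 55 = -15836 + 55 = -15781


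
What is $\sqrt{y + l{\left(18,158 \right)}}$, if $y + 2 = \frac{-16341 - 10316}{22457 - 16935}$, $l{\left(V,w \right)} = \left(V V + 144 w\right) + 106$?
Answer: $\frac{\sqrt{706668579166}}{5522} \approx 152.23$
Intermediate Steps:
$l{\left(V,w \right)} = 106 + V^{2} + 144 w$ ($l{\left(V,w \right)} = \left(V^{2} + 144 w\right) + 106 = 106 + V^{2} + 144 w$)
$y = - \frac{37701}{5522}$ ($y = -2 + \frac{-16341 - 10316}{22457 - 16935} = -2 - \frac{26657}{5522} = - \frac{37701}{5522} \approx -6.8274$)
$\sqrt{y + l{\left(18,158 \right)}} = \sqrt{- \frac{37701}{5522} + \left(106 + 18^{2} + 144 \cdot 158\right)} = \sqrt{- \frac{37701}{5522} + \left(106 + 324 + 22752\right)} = \sqrt{- \frac{37701}{5522} + 23182} = \sqrt{\frac{127973303}{5522}} = \frac{\sqrt{706668579166}}{5522}$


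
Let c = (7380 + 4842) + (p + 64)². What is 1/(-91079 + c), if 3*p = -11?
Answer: -9/676952 ≈ -1.3295e-5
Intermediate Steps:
p = -11/3 (p = (⅓)*(-11) = -11/3 ≈ -3.6667)
c = 142759/9 (c = (7380 + 4842) + (-11/3 + 64)² = 12222 + (181/3)² = 12222 + 32761/9 = 142759/9 ≈ 15862.)
1/(-91079 + c) = 1/(-91079 + 142759/9) = 1/(-676952/9) = -9/676952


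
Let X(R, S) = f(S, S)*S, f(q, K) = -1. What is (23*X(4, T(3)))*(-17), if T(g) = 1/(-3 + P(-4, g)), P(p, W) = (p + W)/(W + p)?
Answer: -391/2 ≈ -195.50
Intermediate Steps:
P(p, W) = 1 (P(p, W) = (W + p)/(W + p) = 1)
T(g) = -½ (T(g) = 1/(-3 + 1) = 1/(-2) = -½)
X(R, S) = -S
(23*X(4, T(3)))*(-17) = (23*(-1*(-½)))*(-17) = (23*(½))*(-17) = (23/2)*(-17) = -391/2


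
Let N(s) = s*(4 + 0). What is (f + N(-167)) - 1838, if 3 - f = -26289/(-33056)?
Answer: -82765457/33056 ≈ -2503.8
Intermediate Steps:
f = 72879/33056 (f = 3 - (-26289)/(-33056) = 3 - (-26289)*(-1)/33056 = 3 - 1*26289/33056 = 3 - 26289/33056 = 72879/33056 ≈ 2.2047)
N(s) = 4*s (N(s) = s*4 = 4*s)
(f + N(-167)) - 1838 = (72879/33056 + 4*(-167)) - 1838 = (72879/33056 - 668) - 1838 = -22008529/33056 - 1838 = -82765457/33056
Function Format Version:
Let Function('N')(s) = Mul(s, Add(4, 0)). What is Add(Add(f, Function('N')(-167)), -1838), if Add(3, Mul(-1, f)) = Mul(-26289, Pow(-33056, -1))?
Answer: Rational(-82765457, 33056) ≈ -2503.8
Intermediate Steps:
f = Rational(72879, 33056) (f = Add(3, Mul(-1, Mul(-26289, Pow(-33056, -1)))) = Add(3, Mul(-1, Mul(-26289, Rational(-1, 33056)))) = Add(3, Mul(-1, Rational(26289, 33056))) = Add(3, Rational(-26289, 33056)) = Rational(72879, 33056) ≈ 2.2047)
Function('N')(s) = Mul(4, s) (Function('N')(s) = Mul(s, 4) = Mul(4, s))
Add(Add(f, Function('N')(-167)), -1838) = Add(Add(Rational(72879, 33056), Mul(4, -167)), -1838) = Add(Add(Rational(72879, 33056), -668), -1838) = Add(Rational(-22008529, 33056), -1838) = Rational(-82765457, 33056)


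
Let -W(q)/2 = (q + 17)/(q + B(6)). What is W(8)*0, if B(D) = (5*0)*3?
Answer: 0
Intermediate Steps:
B(D) = 0 (B(D) = 0*3 = 0)
W(q) = -2*(17 + q)/q (W(q) = -2*(q + 17)/(q + 0) = -2*(17 + q)/q)
W(8)*0 = (-2 - 34/8)*0 = (-2 - 34*⅛)*0 = (-2 - 17/4)*0 = -25/4*0 = 0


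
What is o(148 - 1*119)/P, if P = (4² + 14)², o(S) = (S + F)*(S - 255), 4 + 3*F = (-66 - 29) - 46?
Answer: 3277/675 ≈ 4.8548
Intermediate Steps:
F = -145/3 (F = -4/3 + ((-66 - 29) - 46)/3 = -4/3 + (-95 - 46)/3 = -4/3 + (⅓)*(-141) = -4/3 - 47 = -145/3 ≈ -48.333)
o(S) = (-255 + S)*(-145/3 + S) (o(S) = (S - 145/3)*(S - 255) = (-145/3 + S)*(-255 + S) = (-255 + S)*(-145/3 + S))
P = 900 (P = (16 + 14)² = 30² = 900)
o(148 - 1*119)/P = (12325 + (148 - 1*119)² - 910*(148 - 1*119)/3)/900 = (12325 + (148 - 119)² - 910*(148 - 119)/3)*(1/900) = (12325 + 29² - 910/3*29)*(1/900) = (12325 + 841 - 26390/3)*(1/900) = (13108/3)*(1/900) = 3277/675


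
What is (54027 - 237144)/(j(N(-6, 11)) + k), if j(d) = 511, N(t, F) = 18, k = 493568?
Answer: -61039/164693 ≈ -0.37062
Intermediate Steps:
(54027 - 237144)/(j(N(-6, 11)) + k) = (54027 - 237144)/(511 + 493568) = -183117/494079 = -183117*1/494079 = -61039/164693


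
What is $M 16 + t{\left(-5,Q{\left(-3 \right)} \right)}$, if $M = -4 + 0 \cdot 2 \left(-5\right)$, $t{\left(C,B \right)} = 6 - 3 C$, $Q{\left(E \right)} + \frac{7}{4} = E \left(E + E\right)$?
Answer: $-43$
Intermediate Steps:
$Q{\left(E \right)} = - \frac{7}{4} + 2 E^{2}$ ($Q{\left(E \right)} = - \frac{7}{4} + E \left(E + E\right) = - \frac{7}{4} + E 2 E = - \frac{7}{4} + 2 E^{2}$)
$M = -4$ ($M = -4 + 0 \left(-5\right) = -4 + 0 = -4$)
$M 16 + t{\left(-5,Q{\left(-3 \right)} \right)} = \left(-4\right) 16 + \left(6 - -15\right) = -64 + \left(6 + 15\right) = -64 + 21 = -43$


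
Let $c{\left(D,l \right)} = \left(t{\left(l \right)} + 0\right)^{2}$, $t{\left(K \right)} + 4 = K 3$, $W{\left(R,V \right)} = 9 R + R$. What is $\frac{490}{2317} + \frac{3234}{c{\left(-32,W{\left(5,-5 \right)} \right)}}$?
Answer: $\frac{1281287}{3527798} \approx 0.3632$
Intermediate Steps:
$W{\left(R,V \right)} = 10 R$
$t{\left(K \right)} = -4 + 3 K$ ($t{\left(K \right)} = -4 + K 3 = -4 + 3 K$)
$c{\left(D,l \right)} = \left(-4 + 3 l\right)^{2}$ ($c{\left(D,l \right)} = \left(\left(-4 + 3 l\right) + 0\right)^{2} = \left(-4 + 3 l\right)^{2}$)
$\frac{490}{2317} + \frac{3234}{c{\left(-32,W{\left(5,-5 \right)} \right)}} = \frac{490}{2317} + \frac{3234}{\left(-4 + 3 \cdot 10 \cdot 5\right)^{2}} = 490 \cdot \frac{1}{2317} + \frac{3234}{\left(-4 + 3 \cdot 50\right)^{2}} = \frac{70}{331} + \frac{3234}{\left(-4 + 150\right)^{2}} = \frac{70}{331} + \frac{3234}{146^{2}} = \frac{70}{331} + \frac{3234}{21316} = \frac{70}{331} + 3234 \cdot \frac{1}{21316} = \frac{70}{331} + \frac{1617}{10658} = \frac{1281287}{3527798}$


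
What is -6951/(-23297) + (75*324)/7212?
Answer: 51353976/14001497 ≈ 3.6677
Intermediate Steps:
-6951/(-23297) + (75*324)/7212 = -6951*(-1/23297) + 24300*(1/7212) = 6951/23297 + 2025/601 = 51353976/14001497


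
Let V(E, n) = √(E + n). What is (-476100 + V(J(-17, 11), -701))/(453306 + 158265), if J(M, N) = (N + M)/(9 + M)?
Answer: -158700/203857 + I*√2801/1223142 ≈ -0.77849 + 4.3269e-5*I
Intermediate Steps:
J(M, N) = (M + N)/(9 + M)
(-476100 + V(J(-17, 11), -701))/(453306 + 158265) = (-476100 + √((-17 + 11)/(9 - 17) - 701))/(453306 + 158265) = (-476100 + √(-6/(-8) - 701))/611571 = (-476100 + √(-⅛*(-6) - 701))*(1/611571) = (-476100 + √(¾ - 701))*(1/611571) = (-476100 + √(-2801/4))*(1/611571) = (-476100 + I*√2801/2)*(1/611571) = -158700/203857 + I*√2801/1223142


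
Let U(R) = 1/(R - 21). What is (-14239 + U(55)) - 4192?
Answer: -626653/34 ≈ -18431.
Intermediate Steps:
U(R) = 1/(-21 + R)
(-14239 + U(55)) - 4192 = (-14239 + 1/(-21 + 55)) - 4192 = (-14239 + 1/34) - 4192 = -484125/34 - 4192 = -626653/34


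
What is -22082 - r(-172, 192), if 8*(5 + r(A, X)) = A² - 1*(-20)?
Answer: -51555/2 ≈ -25778.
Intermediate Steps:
r(A, X) = -5/2 + A²/8 (r(A, X) = -5 + (A² - 1*(-20))/8 = -5 + (A² + 20)/8 = -5 + (20 + A²)/8 = -5 + (5/2 + A²/8) = -5/2 + A²/8)
-22082 - r(-172, 192) = -22082 - (-5/2 + (⅛)*(-172)²) = -22082 - (-5/2 + (⅛)*29584) = -22082 - (-5/2 + 3698) = -22082 - 1*7391/2 = -22082 - 7391/2 = -51555/2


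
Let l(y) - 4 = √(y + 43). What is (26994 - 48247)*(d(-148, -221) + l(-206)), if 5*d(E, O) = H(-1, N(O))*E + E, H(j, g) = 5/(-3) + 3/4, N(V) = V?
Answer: -488819/15 - 21253*I*√163 ≈ -32588.0 - 2.7134e+5*I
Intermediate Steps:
H(j, g) = -11/12 (H(j, g) = 5*(-⅓) + 3*(¼) = -5/3 + ¾ = -11/12)
l(y) = 4 + √(43 + y) (l(y) = 4 + √(y + 43) = 4 + √(43 + y))
d(E, O) = E/60 (d(E, O) = (-11*E/12 + E)/5 = (E/12)/5 = E/60)
(26994 - 48247)*(d(-148, -221) + l(-206)) = (26994 - 48247)*((1/60)*(-148) + (4 + √(43 - 206))) = -21253*(-37/15 + (4 + √(-163))) = -21253*(-37/15 + (4 + I*√163)) = -21253*(23/15 + I*√163) = -488819/15 - 21253*I*√163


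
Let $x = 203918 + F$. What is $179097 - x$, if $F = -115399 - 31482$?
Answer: $122060$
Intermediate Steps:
$F = -146881$ ($F = -115399 - 31482 = -146881$)
$x = 57037$ ($x = 203918 - 146881 = 57037$)
$179097 - x = 179097 - 57037 = 122060$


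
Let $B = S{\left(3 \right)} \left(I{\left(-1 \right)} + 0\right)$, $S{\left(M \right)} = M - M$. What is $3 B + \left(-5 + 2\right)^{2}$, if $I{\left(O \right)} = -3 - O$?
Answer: $9$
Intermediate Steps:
$S{\left(M \right)} = 0$
$B = 0$ ($B = 0 \left(\left(-3 - -1\right) + 0\right) = 0 \left(\left(-3 + 1\right) + 0\right) = 0 \left(-2 + 0\right) = 0 \left(-2\right) = 0$)
$3 B + \left(-5 + 2\right)^{2} = 3 \cdot 0 + \left(-5 + 2\right)^{2} = 0 + \left(-3\right)^{2} = 0 + 9 = 9$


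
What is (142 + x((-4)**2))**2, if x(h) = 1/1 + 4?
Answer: 21609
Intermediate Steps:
x(h) = 5 (x(h) = 1 + 4 = 5)
(142 + x((-4)**2))**2 = (142 + 5)**2 = 147**2 = 21609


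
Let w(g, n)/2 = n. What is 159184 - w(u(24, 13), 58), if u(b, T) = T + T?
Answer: 159068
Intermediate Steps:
u(b, T) = 2*T
w(g, n) = 2*n
159184 - w(u(24, 13), 58) = 159184 - 2*58 = 159184 - 1*116 = 159184 - 116 = 159068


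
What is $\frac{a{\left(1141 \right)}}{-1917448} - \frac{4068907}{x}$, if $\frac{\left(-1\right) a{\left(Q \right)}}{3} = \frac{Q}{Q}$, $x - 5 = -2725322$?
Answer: $\frac{7801925765287}{5225653631016} \approx 1.493$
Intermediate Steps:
$x = -2725317$ ($x = 5 - 2725322 = -2725317$)
$a{\left(Q \right)} = -3$ ($a{\left(Q \right)} = - 3 \frac{Q}{Q} = \left(-3\right) 1 = -3$)
$\frac{a{\left(1141 \right)}}{-1917448} - \frac{4068907}{x} = - \frac{3}{-1917448} - \frac{4068907}{-2725317} = \left(-3\right) \left(- \frac{1}{1917448}\right) - - \frac{4068907}{2725317} = \frac{3}{1917448} + \frac{4068907}{2725317} = \frac{7801925765287}{5225653631016}$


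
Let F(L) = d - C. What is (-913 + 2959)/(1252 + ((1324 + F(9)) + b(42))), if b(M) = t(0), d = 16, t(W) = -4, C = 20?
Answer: 341/428 ≈ 0.79673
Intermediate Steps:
b(M) = -4
F(L) = -4 (F(L) = 16 - 1*20 = 16 - 20 = -4)
(-913 + 2959)/(1252 + ((1324 + F(9)) + b(42))) = (-913 + 2959)/(1252 + ((1324 - 4) - 4)) = 2046/(1252 + (1320 - 4)) = 2046/(1252 + 1316) = 2046/2568 = 2046*(1/2568) = 341/428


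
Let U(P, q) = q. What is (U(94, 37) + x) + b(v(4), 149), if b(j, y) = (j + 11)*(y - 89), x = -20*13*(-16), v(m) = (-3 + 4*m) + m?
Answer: 5877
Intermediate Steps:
v(m) = -3 + 5*m
x = 4160 (x = -260*(-16) = 4160)
b(j, y) = (-89 + y)*(11 + j) (b(j, y) = (11 + j)*(-89 + y) = (-89 + y)*(11 + j))
(U(94, 37) + x) + b(v(4), 149) = (37 + 4160) + (-979 - 89*(-3 + 5*4) + 11*149 + (-3 + 5*4)*149) = 4197 + (-979 - 89*(-3 + 20) + 1639 + (-3 + 20)*149) = 4197 + (-979 - 89*17 + 1639 + 17*149) = 4197 + (-979 - 1513 + 1639 + 2533) = 4197 + 1680 = 5877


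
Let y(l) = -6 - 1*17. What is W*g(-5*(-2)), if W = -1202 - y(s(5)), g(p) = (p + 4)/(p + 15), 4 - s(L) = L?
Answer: -16506/25 ≈ -660.24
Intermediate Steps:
s(L) = 4 - L
y(l) = -23 (y(l) = -6 - 17 = -23)
g(p) = (4 + p)/(15 + p)
W = -1179 (W = -1202 - 1*(-23) = -1202 + 23 = -1179)
W*g(-5*(-2)) = -1179*(4 - 5*(-2))/(15 - 5*(-2)) = -1179*(4 + 10)/(15 + 10) = -1179*14/25 = -16506/25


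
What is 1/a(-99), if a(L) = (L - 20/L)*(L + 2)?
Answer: 99/948757 ≈ 0.00010435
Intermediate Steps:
a(L) = (2 + L)*(L - 20/L) (a(L) = (L - 20/L)*(2 + L) = (2 + L)*(L - 20/L))
1/a(-99) = 1/(-20 + (-99)**2 - 40/(-99) + 2*(-99)) = 1/(-20 + 9801 - 40*(-1/99) - 198) = 1/(-20 + 9801 + 40/99 - 198) = 1/(948757/99) = 99/948757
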